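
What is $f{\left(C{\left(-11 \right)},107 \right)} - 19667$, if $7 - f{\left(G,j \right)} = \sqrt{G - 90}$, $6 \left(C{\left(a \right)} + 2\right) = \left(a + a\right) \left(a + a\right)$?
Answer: $-19660 - \frac{i \sqrt{102}}{3} \approx -19660.0 - 3.3665 i$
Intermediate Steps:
$C{\left(a \right)} = -2 + \frac{2 a^{2}}{3}$ ($C{\left(a \right)} = -2 + \frac{\left(a + a\right) \left(a + a\right)}{6} = -2 + \frac{2 a 2 a}{6} = -2 + \frac{4 a^{2}}{6} = -2 + \frac{2 a^{2}}{3}$)
$f{\left(G,j \right)} = 7 - \sqrt{-90 + G}$ ($f{\left(G,j \right)} = 7 - \sqrt{G - 90} = 7 - \sqrt{-90 + G}$)
$f{\left(C{\left(-11 \right)},107 \right)} - 19667 = \left(7 - \sqrt{-90 - \left(2 - \frac{2 \left(-11\right)^{2}}{3}\right)}\right) - 19667 = \left(7 - \sqrt{-90 + \left(-2 + \frac{2}{3} \cdot 121\right)}\right) - 19667 = \left(7 - \sqrt{-90 + \left(-2 + \frac{242}{3}\right)}\right) - 19667 = \left(7 - \sqrt{-90 + \frac{236}{3}}\right) - 19667 = \left(7 - \sqrt{- \frac{34}{3}}\right) - 19667 = \left(7 - \frac{i \sqrt{102}}{3}\right) - 19667 = -19660 - \frac{i \sqrt{102}}{3}$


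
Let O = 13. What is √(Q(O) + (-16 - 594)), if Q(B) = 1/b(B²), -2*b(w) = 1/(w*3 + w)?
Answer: 3*I*√218 ≈ 44.294*I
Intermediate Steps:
b(w) = -1/(8*w) (b(w) = -1/(2*(w*3 + w)) = -1/(2*(3*w + w)) = -1/(4*w)/2 = -1/(8*w))
Q(B) = -8*B² (Q(B) = 1/(-1/(8*B²)) = -8*B²)
√(Q(O) + (-16 - 594)) = √(-8*13² + (-16 - 594)) = √(-8*169 - 610) = √(-1352 - 610) = √(-1962) = 3*I*√218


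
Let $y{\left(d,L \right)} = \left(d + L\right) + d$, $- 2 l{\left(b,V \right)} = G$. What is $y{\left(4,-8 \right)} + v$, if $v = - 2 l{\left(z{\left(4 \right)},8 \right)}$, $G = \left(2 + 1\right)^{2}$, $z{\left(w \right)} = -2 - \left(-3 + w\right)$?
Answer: $9$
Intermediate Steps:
$z{\left(w \right)} = 1 - w$
$G = 9$ ($G = 3^{2} = 9$)
$l{\left(b,V \right)} = - \frac{9}{2}$ ($l{\left(b,V \right)} = \left(- \frac{1}{2}\right) 9 = - \frac{9}{2}$)
$y{\left(d,L \right)} = L + 2 d$ ($y{\left(d,L \right)} = \left(L + d\right) + d = L + 2 d$)
$v = 9$ ($v = \left(-2\right) \left(- \frac{9}{2}\right) = 9$)
$y{\left(4,-8 \right)} + v = \left(-8 + 2 \cdot 4\right) + 9 = \left(-8 + 8\right) + 9 = 0 + 9 = 9$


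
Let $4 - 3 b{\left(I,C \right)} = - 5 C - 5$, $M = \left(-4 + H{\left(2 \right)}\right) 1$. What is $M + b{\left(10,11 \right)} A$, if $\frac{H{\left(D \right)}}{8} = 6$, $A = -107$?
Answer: $- \frac{6716}{3} \approx -2238.7$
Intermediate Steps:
$H{\left(D \right)} = 48$ ($H{\left(D \right)} = 8 \cdot 6 = 48$)
$M = 44$ ($M = \left(-4 + 48\right) 1 = 44 \cdot 1 = 44$)
$b{\left(I,C \right)} = 3 + \frac{5 C}{3}$ ($b{\left(I,C \right)} = \frac{4}{3} - \frac{- 5 C - 5}{3} = \frac{4}{3} - \frac{-5 - 5 C}{3} = \frac{4}{3} + \left(\frac{5}{3} + \frac{5 C}{3}\right) = 3 + \frac{5 C}{3}$)
$M + b{\left(10,11 \right)} A = 44 + \left(3 + \frac{5}{3} \cdot 11\right) \left(-107\right) = 44 + \left(3 + \frac{55}{3}\right) \left(-107\right) = 44 + \frac{64}{3} \left(-107\right) = 44 - \frac{6848}{3} = - \frac{6716}{3}$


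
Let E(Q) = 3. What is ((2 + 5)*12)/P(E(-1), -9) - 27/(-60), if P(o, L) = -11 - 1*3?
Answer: -111/20 ≈ -5.5500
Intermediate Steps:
P(o, L) = -14 (P(o, L) = -11 - 3 = -14)
((2 + 5)*12)/P(E(-1), -9) - 27/(-60) = ((2 + 5)*12)/(-14) - 27/(-60) = (7*12)*(-1/14) - 27*(-1/60) = 84*(-1/14) + 9/20 = -6 + 9/20 = -111/20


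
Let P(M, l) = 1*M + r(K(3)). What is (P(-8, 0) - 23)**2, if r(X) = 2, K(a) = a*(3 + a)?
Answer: 841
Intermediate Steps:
P(M, l) = 2 + M (P(M, l) = 1*M + 2 = M + 2 = 2 + M)
(P(-8, 0) - 23)**2 = ((2 - 8) - 23)**2 = (-6 - 23)**2 = (-29)**2 = 841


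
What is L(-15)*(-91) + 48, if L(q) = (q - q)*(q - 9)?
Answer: 48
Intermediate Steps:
L(q) = 0 (L(q) = 0*(-9 + q) = 0)
L(-15)*(-91) + 48 = 0*(-91) + 48 = 0 + 48 = 48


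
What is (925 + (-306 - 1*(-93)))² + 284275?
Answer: 791219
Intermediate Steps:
(925 + (-306 - 1*(-93)))² + 284275 = (925 + (-306 + 93))² + 284275 = (925 - 213)² + 284275 = 712² + 284275 = 506944 + 284275 = 791219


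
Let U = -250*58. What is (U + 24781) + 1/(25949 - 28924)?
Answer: 30585974/2975 ≈ 10281.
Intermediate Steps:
U = -14500
(U + 24781) + 1/(25949 - 28924) = (-14500 + 24781) + 1/(25949 - 28924) = 10281 + 1/(-2975) = 10281 - 1/2975 = 30585974/2975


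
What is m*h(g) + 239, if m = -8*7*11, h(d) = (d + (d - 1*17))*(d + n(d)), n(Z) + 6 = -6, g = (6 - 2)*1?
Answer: -44113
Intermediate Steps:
g = 4 (g = 4*1 = 4)
n(Z) = -12 (n(Z) = -6 - 6 = -12)
h(d) = (-17 + 2*d)*(-12 + d) (h(d) = (d + (d - 1*17))*(d - 12) = (d + (d - 17))*(-12 + d) = (d + (-17 + d))*(-12 + d) = (-17 + 2*d)*(-12 + d))
m = -616 (m = -56*11 = -616)
m*h(g) + 239 = -616*(204 - 41*4 + 2*4**2) + 239 = -616*(204 - 164 + 2*16) + 239 = -616*(204 - 164 + 32) + 239 = -616*72 + 239 = -44352 + 239 = -44113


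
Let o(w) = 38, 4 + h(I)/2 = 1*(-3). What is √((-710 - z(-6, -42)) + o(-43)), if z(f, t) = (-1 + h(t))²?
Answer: I*√897 ≈ 29.95*I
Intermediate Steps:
h(I) = -14 (h(I) = -8 + 2*(1*(-3)) = -8 + 2*(-3) = -8 - 6 = -14)
z(f, t) = 225 (z(f, t) = (-1 - 14)² = (-15)² = 225)
√((-710 - z(-6, -42)) + o(-43)) = √((-710 - 1*225) + 38) = √((-710 - 225) + 38) = √(-935 + 38) = √(-897) = I*√897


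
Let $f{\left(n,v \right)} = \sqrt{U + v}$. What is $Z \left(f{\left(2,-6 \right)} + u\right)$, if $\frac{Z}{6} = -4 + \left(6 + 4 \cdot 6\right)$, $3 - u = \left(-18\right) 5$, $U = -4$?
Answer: $14508 + 156 i \sqrt{10} \approx 14508.0 + 493.32 i$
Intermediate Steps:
$f{\left(n,v \right)} = \sqrt{-4 + v}$
$u = 93$ ($u = 3 - \left(-18\right) 5 = 3 - -90 = 3 + 90 = 93$)
$Z = 156$ ($Z = 6 \left(-4 + \left(6 + 4 \cdot 6\right)\right) = 6 \left(-4 + \left(6 + 24\right)\right) = 6 \left(-4 + 30\right) = 6 \cdot 26 = 156$)
$Z \left(f{\left(2,-6 \right)} + u\right) = 156 \left(\sqrt{-4 - 6} + 93\right) = 156 \left(\sqrt{-10} + 93\right) = 156 \left(i \sqrt{10} + 93\right) = 156 \left(93 + i \sqrt{10}\right) = 14508 + 156 i \sqrt{10}$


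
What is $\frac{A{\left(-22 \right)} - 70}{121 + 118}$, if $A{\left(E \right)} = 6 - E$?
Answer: $- \frac{42}{239} \approx -0.17573$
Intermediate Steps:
$\frac{A{\left(-22 \right)} - 70}{121 + 118} = \frac{\left(6 - -22\right) - 70}{121 + 118} = \frac{\left(6 + 22\right) - 70}{239} = \left(28 - 70\right) \frac{1}{239} = \left(-42\right) \frac{1}{239} = - \frac{42}{239}$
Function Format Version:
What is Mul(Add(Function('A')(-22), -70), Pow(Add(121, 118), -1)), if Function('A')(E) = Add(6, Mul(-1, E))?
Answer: Rational(-42, 239) ≈ -0.17573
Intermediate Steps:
Mul(Add(Function('A')(-22), -70), Pow(Add(121, 118), -1)) = Mul(Add(Add(6, Mul(-1, -22)), -70), Pow(Add(121, 118), -1)) = Mul(Add(Add(6, 22), -70), Pow(239, -1)) = Mul(Add(28, -70), Rational(1, 239)) = Mul(-42, Rational(1, 239)) = Rational(-42, 239)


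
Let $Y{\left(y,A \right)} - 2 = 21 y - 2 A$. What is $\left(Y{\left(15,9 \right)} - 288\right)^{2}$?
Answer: $121$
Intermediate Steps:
$Y{\left(y,A \right)} = 2 - 2 A + 21 y$ ($Y{\left(y,A \right)} = 2 - \left(- 21 y + 2 A\right) = 2 - 2 A + 21 y$)
$\left(Y{\left(15,9 \right)} - 288\right)^{2} = \left(\left(2 - 18 + 21 \cdot 15\right) - 288\right)^{2} = \left(\left(2 - 18 + 315\right) - 288\right)^{2} = \left(299 - 288\right)^{2} = 11^{2} = 121$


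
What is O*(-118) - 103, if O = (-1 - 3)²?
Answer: -1991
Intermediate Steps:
O = 16 (O = (-4)² = 16)
O*(-118) - 103 = 16*(-118) - 103 = -1888 - 103 = -1991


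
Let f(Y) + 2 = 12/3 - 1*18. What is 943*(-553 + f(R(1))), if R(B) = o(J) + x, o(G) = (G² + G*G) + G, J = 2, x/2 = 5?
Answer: -536567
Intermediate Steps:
x = 10 (x = 2*5 = 10)
o(G) = G + 2*G² (o(G) = (G² + G²) + G = 2*G² + G = G + 2*G²)
R(B) = 20 (R(B) = 2*(1 + 2*2) + 10 = 2*(1 + 4) + 10 = 2*5 + 10 = 10 + 10 = 20)
f(Y) = -16 (f(Y) = -2 + (12/3 - 1*18) = -2 + (12*(⅓) - 18) = -2 + (4 - 18) = -2 - 14 = -16)
943*(-553 + f(R(1))) = 943*(-553 - 16) = 943*(-569) = -536567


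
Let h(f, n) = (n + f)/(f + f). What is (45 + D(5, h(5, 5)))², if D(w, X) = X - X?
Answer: 2025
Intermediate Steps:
h(f, n) = (f + n)/(2*f) (h(f, n) = (f + n)/((2*f)) = (f + n)*(1/(2*f)) = (f + n)/(2*f))
D(w, X) = 0
(45 + D(5, h(5, 5)))² = (45 + 0)² = 45² = 2025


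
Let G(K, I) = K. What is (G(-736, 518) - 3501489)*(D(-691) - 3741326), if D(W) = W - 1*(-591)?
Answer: 13103315672850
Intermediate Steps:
D(W) = 591 + W (D(W) = W + 591 = 591 + W)
(G(-736, 518) - 3501489)*(D(-691) - 3741326) = (-736 - 3501489)*((591 - 691) - 3741326) = -3502225*(-100 - 3741326) = -3502225*(-3741426) = 13103315672850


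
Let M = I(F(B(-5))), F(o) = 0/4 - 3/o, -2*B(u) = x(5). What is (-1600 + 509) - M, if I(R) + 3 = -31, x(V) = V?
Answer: -1057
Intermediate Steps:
B(u) = -5/2 (B(u) = -½*5 = -5/2)
F(o) = -3/o (F(o) = 0*(¼) - 3/o = 0 - 3/o = -3/o)
I(R) = -34 (I(R) = -3 - 31 = -34)
M = -34
(-1600 + 509) - M = (-1600 + 509) - 1*(-34) = -1091 + 34 = -1057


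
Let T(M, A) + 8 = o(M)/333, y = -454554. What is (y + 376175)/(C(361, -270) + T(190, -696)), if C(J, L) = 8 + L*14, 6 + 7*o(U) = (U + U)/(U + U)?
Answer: 182701449/8811185 ≈ 20.735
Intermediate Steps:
o(U) = -5/7 (o(U) = -6/7 + ((U + U)/(U + U))/7 = -6/7 + ((2*U)/((2*U)))/7 = -6/7 + ((2*U)*(1/(2*U)))/7 = -6/7 + (⅐)*1 = -6/7 + ⅐ = -5/7)
T(M, A) = -18653/2331 (T(M, A) = -8 - 5/7/333 = -8 - 5/7*1/333 = -8 - 5/2331 = -18653/2331)
C(J, L) = 8 + 14*L
(y + 376175)/(C(361, -270) + T(190, -696)) = (-454554 + 376175)/((8 + 14*(-270)) - 18653/2331) = -78379/((8 - 3780) - 18653/2331) = -78379/(-3772 - 18653/2331) = -78379/(-8811185/2331) = -78379*(-2331/8811185) = 182701449/8811185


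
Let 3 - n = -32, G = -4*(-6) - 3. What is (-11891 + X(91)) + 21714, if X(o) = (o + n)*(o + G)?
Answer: 23935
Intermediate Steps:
G = 21 (G = 24 - 3 = 21)
n = 35 (n = 3 - 1*(-32) = 3 + 32 = 35)
X(o) = (21 + o)*(35 + o) (X(o) = (o + 35)*(o + 21) = (35 + o)*(21 + o) = (21 + o)*(35 + o))
(-11891 + X(91)) + 21714 = (-11891 + (735 + 91² + 56*91)) + 21714 = (-11891 + (735 + 8281 + 5096)) + 21714 = (-11891 + 14112) + 21714 = 2221 + 21714 = 23935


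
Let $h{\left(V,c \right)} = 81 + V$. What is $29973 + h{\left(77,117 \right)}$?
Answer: $30131$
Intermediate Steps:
$29973 + h{\left(77,117 \right)} = 29973 + \left(81 + 77\right) = 29973 + 158 = 30131$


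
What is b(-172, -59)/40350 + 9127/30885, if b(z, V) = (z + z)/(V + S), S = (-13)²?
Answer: 674992751/2284717875 ≈ 0.29544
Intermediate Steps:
S = 169
b(z, V) = 2*z/(169 + V) (b(z, V) = (z + z)/(V + 169) = (2*z)/(169 + V) = 2*z/(169 + V))
b(-172, -59)/40350 + 9127/30885 = (2*(-172)/(169 - 59))/40350 + 9127/30885 = (2*(-172)/110)*(1/40350) + 9127*(1/30885) = (2*(-172)*(1/110))*(1/40350) + 9127/30885 = -172/55*1/40350 + 9127/30885 = -86/1109625 + 9127/30885 = 674992751/2284717875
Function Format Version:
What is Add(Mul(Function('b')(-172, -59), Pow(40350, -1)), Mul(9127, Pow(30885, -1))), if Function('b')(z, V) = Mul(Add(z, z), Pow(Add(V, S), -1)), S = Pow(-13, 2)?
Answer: Rational(674992751, 2284717875) ≈ 0.29544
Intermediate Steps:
S = 169
Function('b')(z, V) = Mul(2, z, Pow(Add(169, V), -1)) (Function('b')(z, V) = Mul(Add(z, z), Pow(Add(V, 169), -1)) = Mul(Mul(2, z), Pow(Add(169, V), -1)) = Mul(2, z, Pow(Add(169, V), -1)))
Add(Mul(Function('b')(-172, -59), Pow(40350, -1)), Mul(9127, Pow(30885, -1))) = Add(Mul(Mul(2, -172, Pow(Add(169, -59), -1)), Pow(40350, -1)), Mul(9127, Pow(30885, -1))) = Add(Mul(Mul(2, -172, Pow(110, -1)), Rational(1, 40350)), Mul(9127, Rational(1, 30885))) = Add(Mul(Mul(2, -172, Rational(1, 110)), Rational(1, 40350)), Rational(9127, 30885)) = Add(Mul(Rational(-172, 55), Rational(1, 40350)), Rational(9127, 30885)) = Add(Rational(-86, 1109625), Rational(9127, 30885)) = Rational(674992751, 2284717875)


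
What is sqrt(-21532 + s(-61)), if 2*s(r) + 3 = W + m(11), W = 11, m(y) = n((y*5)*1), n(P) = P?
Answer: I*sqrt(86002)/2 ≈ 146.63*I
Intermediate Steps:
m(y) = 5*y (m(y) = (y*5)*1 = (5*y)*1 = 5*y)
s(r) = 63/2 (s(r) = -3/2 + (11 + 5*11)/2 = -3/2 + (11 + 55)/2 = -3/2 + (1/2)*66 = -3/2 + 33 = 63/2)
sqrt(-21532 + s(-61)) = sqrt(-21532 + 63/2) = sqrt(-43001/2) = I*sqrt(86002)/2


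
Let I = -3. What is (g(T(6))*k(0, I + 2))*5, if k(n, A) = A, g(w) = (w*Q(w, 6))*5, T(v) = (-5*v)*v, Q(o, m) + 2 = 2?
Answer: 0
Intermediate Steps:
Q(o, m) = 0 (Q(o, m) = -2 + 2 = 0)
T(v) = -5*v²
g(w) = 0 (g(w) = (w*0)*5 = 0*5 = 0)
(g(T(6))*k(0, I + 2))*5 = (0*(-3 + 2))*5 = (0*(-1))*5 = 0*5 = 0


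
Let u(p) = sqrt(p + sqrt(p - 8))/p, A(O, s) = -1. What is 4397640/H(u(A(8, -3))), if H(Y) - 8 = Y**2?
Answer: 15391740/29 - 6596460*I/29 ≈ 5.3075e+5 - 2.2746e+5*I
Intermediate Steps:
u(p) = sqrt(p + sqrt(-8 + p))/p
H(Y) = 8 + Y**2
4397640/H(u(A(8, -3))) = 4397640/(8 + (sqrt(-1 + sqrt(-8 - 1))/(-1))**2) = 4397640/(8 + (-sqrt(-1 + sqrt(-9)))**2) = 4397640/(8 + (-sqrt(-1 + 3*I))**2) = 4397640/(8 + (-1 + 3*I)) = 4397640/(7 + 3*I) = 4397640*((7 - 3*I)/58) = 2198820*(7 - 3*I)/29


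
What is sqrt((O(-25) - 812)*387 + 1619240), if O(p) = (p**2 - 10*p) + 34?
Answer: sqrt(1656779) ≈ 1287.2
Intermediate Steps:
O(p) = 34 + p**2 - 10*p
sqrt((O(-25) - 812)*387 + 1619240) = sqrt(((34 + (-25)**2 - 10*(-25)) - 812)*387 + 1619240) = sqrt(((34 + 625 + 250) - 812)*387 + 1619240) = sqrt((909 - 812)*387 + 1619240) = sqrt(97*387 + 1619240) = sqrt(37539 + 1619240) = sqrt(1656779)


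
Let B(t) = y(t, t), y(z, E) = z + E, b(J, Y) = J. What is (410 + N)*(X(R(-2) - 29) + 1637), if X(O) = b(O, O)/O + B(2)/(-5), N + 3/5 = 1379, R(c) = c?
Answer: 73199212/25 ≈ 2.9280e+6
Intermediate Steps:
N = 6892/5 (N = -⅗ + 1379 = 6892/5 ≈ 1378.4)
y(z, E) = E + z
B(t) = 2*t (B(t) = t + t = 2*t)
X(O) = ⅕ (X(O) = O/O + (2*2)/(-5) = 1 + 4*(-⅕) = 1 - ⅘ = ⅕)
(410 + N)*(X(R(-2) - 29) + 1637) = (410 + 6892/5)*(⅕ + 1637) = (8942/5)*(8186/5) = 73199212/25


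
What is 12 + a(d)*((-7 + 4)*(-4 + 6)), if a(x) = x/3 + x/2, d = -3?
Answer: 27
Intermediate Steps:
a(x) = 5*x/6 (a(x) = x*(⅓) + x*(½) = x/3 + x/2 = 5*x/6)
12 + a(d)*((-7 + 4)*(-4 + 6)) = 12 + ((⅚)*(-3))*((-7 + 4)*(-4 + 6)) = 12 - (-15)*2/2 = 12 - 5/2*(-6) = 12 + 15 = 27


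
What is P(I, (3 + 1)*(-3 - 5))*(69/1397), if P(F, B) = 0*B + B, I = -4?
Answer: -2208/1397 ≈ -1.5805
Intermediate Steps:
P(F, B) = B (P(F, B) = 0 + B = B)
P(I, (3 + 1)*(-3 - 5))*(69/1397) = ((3 + 1)*(-3 - 5))*(69/1397) = (4*(-8))*(69*(1/1397)) = -32*69/1397 = -2208/1397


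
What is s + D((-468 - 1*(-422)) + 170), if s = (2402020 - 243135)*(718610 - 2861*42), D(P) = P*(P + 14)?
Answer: 1291980427592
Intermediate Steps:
D(P) = P*(14 + P)
s = 1291980410480 (s = 2158885*(718610 - 120162) = 2158885*598448 = 1291980410480)
s + D((-468 - 1*(-422)) + 170) = 1291980410480 + ((-468 - 1*(-422)) + 170)*(14 + ((-468 - 1*(-422)) + 170)) = 1291980410480 + ((-468 + 422) + 170)*(14 + ((-468 + 422) + 170)) = 1291980410480 + (-46 + 170)*(14 + (-46 + 170)) = 1291980410480 + 124*(14 + 124) = 1291980410480 + 124*138 = 1291980410480 + 17112 = 1291980427592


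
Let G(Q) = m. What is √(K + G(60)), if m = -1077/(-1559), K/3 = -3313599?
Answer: I*√24160916554314/1559 ≈ 3152.9*I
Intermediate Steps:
K = -9940797 (K = 3*(-3313599) = -9940797)
m = 1077/1559 (m = -1077*(-1/1559) = 1077/1559 ≈ 0.69083)
G(Q) = 1077/1559
√(K + G(60)) = √(-9940797 + 1077/1559) = √(-15497701446/1559) = I*√24160916554314/1559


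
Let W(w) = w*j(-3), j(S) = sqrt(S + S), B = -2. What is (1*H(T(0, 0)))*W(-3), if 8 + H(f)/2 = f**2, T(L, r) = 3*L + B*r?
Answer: 48*I*sqrt(6) ≈ 117.58*I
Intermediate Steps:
j(S) = sqrt(2)*sqrt(S) (j(S) = sqrt(2*S) = sqrt(2)*sqrt(S))
T(L, r) = -2*r + 3*L (T(L, r) = 3*L - 2*r = -2*r + 3*L)
H(f) = -16 + 2*f**2
W(w) = I*w*sqrt(6) (W(w) = w*(sqrt(2)*sqrt(-3)) = w*(sqrt(2)*(I*sqrt(3))) = w*(I*sqrt(6)) = I*w*sqrt(6))
(1*H(T(0, 0)))*W(-3) = (1*(-16 + 2*(-2*0 + 3*0)**2))*(I*(-3)*sqrt(6)) = (1*(-16 + 2*(0 + 0)**2))*(-3*I*sqrt(6)) = (1*(-16 + 2*0**2))*(-3*I*sqrt(6)) = (1*(-16 + 2*0))*(-3*I*sqrt(6)) = (1*(-16 + 0))*(-3*I*sqrt(6)) = (1*(-16))*(-3*I*sqrt(6)) = -(-48)*I*sqrt(6) = 48*I*sqrt(6)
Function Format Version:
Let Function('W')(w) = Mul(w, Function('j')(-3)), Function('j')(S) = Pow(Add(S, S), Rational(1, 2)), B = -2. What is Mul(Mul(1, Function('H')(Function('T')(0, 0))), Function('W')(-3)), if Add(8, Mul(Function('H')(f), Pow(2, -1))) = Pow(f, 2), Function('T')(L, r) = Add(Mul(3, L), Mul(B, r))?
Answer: Mul(48, I, Pow(6, Rational(1, 2))) ≈ Mul(117.58, I)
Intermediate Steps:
Function('j')(S) = Mul(Pow(2, Rational(1, 2)), Pow(S, Rational(1, 2))) (Function('j')(S) = Pow(Mul(2, S), Rational(1, 2)) = Mul(Pow(2, Rational(1, 2)), Pow(S, Rational(1, 2))))
Function('T')(L, r) = Add(Mul(-2, r), Mul(3, L)) (Function('T')(L, r) = Add(Mul(3, L), Mul(-2, r)) = Add(Mul(-2, r), Mul(3, L)))
Function('H')(f) = Add(-16, Mul(2, Pow(f, 2)))
Function('W')(w) = Mul(I, w, Pow(6, Rational(1, 2))) (Function('W')(w) = Mul(w, Mul(Pow(2, Rational(1, 2)), Pow(-3, Rational(1, 2)))) = Mul(w, Mul(Pow(2, Rational(1, 2)), Mul(I, Pow(3, Rational(1, 2))))) = Mul(w, Mul(I, Pow(6, Rational(1, 2)))) = Mul(I, w, Pow(6, Rational(1, 2))))
Mul(Mul(1, Function('H')(Function('T')(0, 0))), Function('W')(-3)) = Mul(Mul(1, Add(-16, Mul(2, Pow(Add(Mul(-2, 0), Mul(3, 0)), 2)))), Mul(I, -3, Pow(6, Rational(1, 2)))) = Mul(Mul(1, Add(-16, Mul(2, Pow(Add(0, 0), 2)))), Mul(-3, I, Pow(6, Rational(1, 2)))) = Mul(Mul(1, Add(-16, Mul(2, Pow(0, 2)))), Mul(-3, I, Pow(6, Rational(1, 2)))) = Mul(Mul(1, Add(-16, Mul(2, 0))), Mul(-3, I, Pow(6, Rational(1, 2)))) = Mul(Mul(1, Add(-16, 0)), Mul(-3, I, Pow(6, Rational(1, 2)))) = Mul(Mul(1, -16), Mul(-3, I, Pow(6, Rational(1, 2)))) = Mul(-16, Mul(-3, I, Pow(6, Rational(1, 2)))) = Mul(48, I, Pow(6, Rational(1, 2)))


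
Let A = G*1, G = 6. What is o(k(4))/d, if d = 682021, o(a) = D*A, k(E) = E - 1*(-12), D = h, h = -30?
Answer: -180/682021 ≈ -0.00026392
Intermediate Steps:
A = 6 (A = 6*1 = 6)
D = -30
k(E) = 12 + E (k(E) = E + 12 = 12 + E)
o(a) = -180 (o(a) = -30*6 = -180)
o(k(4))/d = -180/682021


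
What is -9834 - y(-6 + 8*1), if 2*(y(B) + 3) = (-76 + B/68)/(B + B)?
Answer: -2671449/272 ≈ -9821.5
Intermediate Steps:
y(B) = -3 + (-76 + B/68)/(4*B) (y(B) = -3 + ((-76 + B/68)/(B + B))/2 = -3 + ((-76 + B*(1/68))/((2*B)))/2 = -3 + ((-76 + B/68)*(1/(2*B)))/2 = -3 + ((-76 + B/68)/(2*B))/2 = -3 + (-76 + B/68)/(4*B))
-9834 - y(-6 + 8*1) = -9834 - (-815/272 - 19/(-6 + 8*1)) = -9834 - (-815/272 - 19/(-6 + 8)) = -9834 - (-815/272 - 19/2) = -9834 - 1*(-3399/272) = -9834 + 3399/272 = -2671449/272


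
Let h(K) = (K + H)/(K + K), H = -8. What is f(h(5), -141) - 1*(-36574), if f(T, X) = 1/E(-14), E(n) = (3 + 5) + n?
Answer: 219443/6 ≈ 36574.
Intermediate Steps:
h(K) = (-8 + K)/(2*K) (h(K) = (K - 8)/(K + K) = (-8 + K)/((2*K)) = (-8 + K)*(1/(2*K)) = (-8 + K)/(2*K))
E(n) = 8 + n
f(T, X) = -⅙ (f(T, X) = 1/(8 - 14) = 1/(-6) = -⅙)
f(h(5), -141) - 1*(-36574) = -⅙ - 1*(-36574) = -⅙ + 36574 = 219443/6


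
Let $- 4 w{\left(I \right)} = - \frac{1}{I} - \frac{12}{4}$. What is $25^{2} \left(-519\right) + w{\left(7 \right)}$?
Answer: $- \frac{4541239}{14} \approx -3.2437 \cdot 10^{5}$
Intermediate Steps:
$w{\left(I \right)} = \frac{3}{4} + \frac{1}{4 I}$ ($w{\left(I \right)} = - \frac{- \frac{1}{I} - \frac{12}{4}}{4} = - \frac{- \frac{1}{I} - 3}{4} = - \frac{-3 - \frac{1}{I}}{4} = \frac{3}{4} + \frac{1}{4 I}$)
$25^{2} \left(-519\right) + w{\left(7 \right)} = 25^{2} \left(-519\right) + \frac{1 + 3 \cdot 7}{4 \cdot 7} = 625 \left(-519\right) + \frac{1}{4} \cdot \frac{1}{7} \left(1 + 21\right) = -324375 + \frac{1}{4} \cdot \frac{1}{7} \cdot 22 = -324375 + \frac{11}{14} = - \frac{4541239}{14}$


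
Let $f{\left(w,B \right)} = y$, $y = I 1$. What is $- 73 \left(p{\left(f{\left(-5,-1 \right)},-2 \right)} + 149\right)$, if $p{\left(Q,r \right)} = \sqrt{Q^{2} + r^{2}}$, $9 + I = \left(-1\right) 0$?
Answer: $-10877 - 73 \sqrt{85} \approx -11550.0$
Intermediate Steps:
$I = -9$ ($I = -9 - 0 = -9 + 0 = -9$)
$y = -9$ ($y = \left(-9\right) 1 = -9$)
$f{\left(w,B \right)} = -9$
$- 73 \left(p{\left(f{\left(-5,-1 \right)},-2 \right)} + 149\right) = - 73 \left(\sqrt{\left(-9\right)^{2} + \left(-2\right)^{2}} + 149\right) = - 73 \left(\sqrt{81 + 4} + 149\right) = - 73 \left(\sqrt{85} + 149\right) = - 73 \left(149 + \sqrt{85}\right) = -10877 - 73 \sqrt{85}$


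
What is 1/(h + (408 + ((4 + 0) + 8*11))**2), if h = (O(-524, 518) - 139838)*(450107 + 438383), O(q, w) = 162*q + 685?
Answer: -1/199057938090 ≈ -5.0237e-12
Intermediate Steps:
O(q, w) = 685 + 162*q
h = -199058188090 (h = ((685 + 162*(-524)) - 139838)*(450107 + 438383) = ((685 - 84888) - 139838)*888490 = (-84203 - 139838)*888490 = -224041*888490 = -199058188090)
1/(h + (408 + ((4 + 0) + 8*11))**2) = 1/(-199058188090 + (408 + ((4 + 0) + 8*11))**2) = 1/(-199058188090 + (408 + (4 + 88))**2) = 1/(-199058188090 + (408 + 92)**2) = 1/(-199058188090 + 500**2) = 1/(-199058188090 + 250000) = 1/(-199057938090) = -1/199057938090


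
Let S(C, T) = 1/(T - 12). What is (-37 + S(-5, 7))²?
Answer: 34596/25 ≈ 1383.8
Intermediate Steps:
S(C, T) = 1/(-12 + T)
(-37 + S(-5, 7))² = (-37 + 1/(-12 + 7))² = (-37 + 1/(-5))² = (-37 - ⅕)² = (-186/5)² = 34596/25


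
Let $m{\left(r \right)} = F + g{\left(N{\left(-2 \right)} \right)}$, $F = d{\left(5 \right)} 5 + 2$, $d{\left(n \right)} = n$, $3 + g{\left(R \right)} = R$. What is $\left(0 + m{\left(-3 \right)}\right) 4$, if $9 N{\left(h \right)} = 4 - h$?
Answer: $\frac{296}{3} \approx 98.667$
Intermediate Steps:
$N{\left(h \right)} = \frac{4}{9} - \frac{h}{9}$ ($N{\left(h \right)} = \frac{4 - h}{9} = \frac{4}{9} - \frac{h}{9}$)
$g{\left(R \right)} = -3 + R$
$F = 27$ ($F = 5 \cdot 5 + 2 = 25 + 2 = 27$)
$m{\left(r \right)} = \frac{74}{3}$ ($m{\left(r \right)} = 27 + \left(-3 + \left(\frac{4}{9} - - \frac{2}{9}\right)\right) = 27 + \left(-3 + \left(\frac{4}{9} + \frac{2}{9}\right)\right) = 27 + \left(-3 + \frac{2}{3}\right) = 27 - \frac{7}{3} = \frac{74}{3}$)
$\left(0 + m{\left(-3 \right)}\right) 4 = \left(0 + \frac{74}{3}\right) 4 = \frac{74}{3} \cdot 4 = \frac{296}{3}$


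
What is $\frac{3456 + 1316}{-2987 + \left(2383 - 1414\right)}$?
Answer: $- \frac{2386}{1009} \approx -2.3647$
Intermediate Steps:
$\frac{3456 + 1316}{-2987 + \left(2383 - 1414\right)} = \frac{4772}{-2987 + 969} = \frac{4772}{-2018} = 4772 \left(- \frac{1}{2018}\right) = - \frac{2386}{1009}$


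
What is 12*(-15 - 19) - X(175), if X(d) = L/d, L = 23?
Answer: -71423/175 ≈ -408.13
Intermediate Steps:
X(d) = 23/d
12*(-15 - 19) - X(175) = 12*(-15 - 19) - 23/175 = 12*(-34) - 23/175 = -408 - 1*23/175 = -408 - 23/175 = -71423/175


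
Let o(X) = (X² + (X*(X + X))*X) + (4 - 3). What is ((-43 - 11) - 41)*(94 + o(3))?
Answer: -15010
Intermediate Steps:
o(X) = 1 + X² + 2*X³ (o(X) = (X² + (X*(2*X))*X) + 1 = (X² + (2*X²)*X) + 1 = (X² + 2*X³) + 1 = 1 + X² + 2*X³)
((-43 - 11) - 41)*(94 + o(3)) = ((-43 - 11) - 41)*(94 + (1 + 3² + 2*3³)) = (-54 - 41)*(94 + (1 + 9 + 2*27)) = -95*(94 + (1 + 9 + 54)) = -95*(94 + 64) = -95*158 = -15010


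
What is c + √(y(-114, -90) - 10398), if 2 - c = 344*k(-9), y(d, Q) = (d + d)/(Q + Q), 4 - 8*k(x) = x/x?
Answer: -127 + I*√2339265/15 ≈ -127.0 + 101.96*I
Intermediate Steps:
k(x) = 3/8 (k(x) = ½ - x/(8*x) = ½ - ⅛*1 = ½ - ⅛ = 3/8)
y(d, Q) = d/Q (y(d, Q) = (2*d)/((2*Q)) = (2*d)*(1/(2*Q)) = d/Q)
c = -127 (c = 2 - 344*3/8 = 2 - 1*129 = 2 - 129 = -127)
c + √(y(-114, -90) - 10398) = -127 + √(-114/(-90) - 10398) = -127 + √(-114*(-1/90) - 10398) = -127 + √(19/15 - 10398) = -127 + √(-155951/15) = -127 + I*√2339265/15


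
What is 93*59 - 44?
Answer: 5443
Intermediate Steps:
93*59 - 44 = 5487 - 44 = 5443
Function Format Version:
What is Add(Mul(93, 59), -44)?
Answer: 5443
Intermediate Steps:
Add(Mul(93, 59), -44) = Add(5487, -44) = 5443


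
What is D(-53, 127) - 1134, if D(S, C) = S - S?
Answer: -1134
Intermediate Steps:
D(S, C) = 0
D(-53, 127) - 1134 = 0 - 1134 = -1134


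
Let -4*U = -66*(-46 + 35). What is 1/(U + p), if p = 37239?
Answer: 2/74115 ≈ 2.6985e-5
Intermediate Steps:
U = -363/2 (U = -(-33)*(-46 + 35)/2 = -(-33)*(-11)/2 = -¼*726 = -363/2 ≈ -181.50)
1/(U + p) = 1/(-363/2 + 37239) = 1/(74115/2) = 2/74115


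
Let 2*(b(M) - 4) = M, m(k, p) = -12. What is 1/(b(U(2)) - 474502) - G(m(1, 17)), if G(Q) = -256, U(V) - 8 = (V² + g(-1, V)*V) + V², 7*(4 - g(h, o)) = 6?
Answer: 850280441/3321408 ≈ 256.00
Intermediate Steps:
g(h, o) = 22/7 (g(h, o) = 4 - ⅐*6 = 4 - 6/7 = 22/7)
U(V) = 8 + 2*V² + 22*V/7 (U(V) = 8 + ((V² + 22*V/7) + V²) = 8 + (2*V² + 22*V/7) = 8 + 2*V² + 22*V/7)
b(M) = 4 + M/2
1/(b(U(2)) - 474502) - G(m(1, 17)) = 1/((4 + (8 + 2*2² + (22/7)*2)/2) - 474502) - 1*(-256) = 1/((4 + (8 + 2*4 + 44/7)/2) - 474502) + 256 = 1/((4 + (8 + 8 + 44/7)/2) - 474502) + 256 = 1/((4 + (½)*(156/7)) - 474502) + 256 = 1/((4 + 78/7) - 474502) + 256 = 1/(106/7 - 474502) + 256 = 1/(-3321408/7) + 256 = -7/3321408 + 256 = 850280441/3321408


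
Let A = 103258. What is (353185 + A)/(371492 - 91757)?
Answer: 456443/279735 ≈ 1.6317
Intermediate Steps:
(353185 + A)/(371492 - 91757) = (353185 + 103258)/(371492 - 91757) = 456443/279735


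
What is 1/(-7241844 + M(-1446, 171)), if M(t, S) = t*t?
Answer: -1/5150928 ≈ -1.9414e-7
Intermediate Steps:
M(t, S) = t**2
1/(-7241844 + M(-1446, 171)) = 1/(-7241844 + (-1446)**2) = 1/(-7241844 + 2090916) = 1/(-5150928) = -1/5150928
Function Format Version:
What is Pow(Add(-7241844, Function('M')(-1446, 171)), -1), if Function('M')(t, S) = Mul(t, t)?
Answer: Rational(-1, 5150928) ≈ -1.9414e-7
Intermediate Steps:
Function('M')(t, S) = Pow(t, 2)
Pow(Add(-7241844, Function('M')(-1446, 171)), -1) = Pow(Add(-7241844, Pow(-1446, 2)), -1) = Pow(Add(-7241844, 2090916), -1) = Pow(-5150928, -1) = Rational(-1, 5150928)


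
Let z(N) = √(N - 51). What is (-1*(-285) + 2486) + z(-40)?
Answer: 2771 + I*√91 ≈ 2771.0 + 9.5394*I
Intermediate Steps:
z(N) = √(-51 + N)
(-1*(-285) + 2486) + z(-40) = (-1*(-285) + 2486) + √(-51 - 40) = (285 + 2486) + √(-91) = 2771 + I*√91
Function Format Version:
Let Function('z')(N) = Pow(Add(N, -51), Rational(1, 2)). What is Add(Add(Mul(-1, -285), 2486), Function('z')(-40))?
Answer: Add(2771, Mul(I, Pow(91, Rational(1, 2)))) ≈ Add(2771.0, Mul(9.5394, I))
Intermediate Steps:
Function('z')(N) = Pow(Add(-51, N), Rational(1, 2))
Add(Add(Mul(-1, -285), 2486), Function('z')(-40)) = Add(Add(Mul(-1, -285), 2486), Pow(Add(-51, -40), Rational(1, 2))) = Add(Add(285, 2486), Pow(-91, Rational(1, 2))) = Add(2771, Mul(I, Pow(91, Rational(1, 2))))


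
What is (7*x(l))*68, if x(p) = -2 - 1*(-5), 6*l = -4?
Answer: 1428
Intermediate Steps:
l = -⅔ (l = (⅙)*(-4) = -⅔ ≈ -0.66667)
x(p) = 3 (x(p) = -2 + 5 = 3)
(7*x(l))*68 = (7*3)*68 = 21*68 = 1428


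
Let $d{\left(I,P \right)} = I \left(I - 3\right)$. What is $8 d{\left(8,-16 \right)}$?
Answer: $320$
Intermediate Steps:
$d{\left(I,P \right)} = I \left(-3 + I\right)$
$8 d{\left(8,-16 \right)} = 8 \cdot 8 \left(-3 + 8\right) = 8 \cdot 8 \cdot 5 = 8 \cdot 40 = 320$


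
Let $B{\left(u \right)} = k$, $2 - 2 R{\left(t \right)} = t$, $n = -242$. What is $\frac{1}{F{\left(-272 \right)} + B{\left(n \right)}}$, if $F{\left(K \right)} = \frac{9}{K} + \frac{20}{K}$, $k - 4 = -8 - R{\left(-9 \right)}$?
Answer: $- \frac{272}{2613} \approx -0.10409$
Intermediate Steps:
$R{\left(t \right)} = 1 - \frac{t}{2}$
$k = - \frac{19}{2}$ ($k = 4 - \left(9 + \frac{9}{2}\right) = 4 - \frac{27}{2} = - \frac{19}{2} \approx -9.5$)
$B{\left(u \right)} = - \frac{19}{2}$
$F{\left(K \right)} = \frac{29}{K}$
$\frac{1}{F{\left(-272 \right)} + B{\left(n \right)}} = \frac{1}{\frac{29}{-272} - \frac{19}{2}} = \frac{1}{29 \left(- \frac{1}{272}\right) - \frac{19}{2}} = \frac{1}{- \frac{29}{272} - \frac{19}{2}} = \frac{1}{- \frac{2613}{272}} = - \frac{272}{2613}$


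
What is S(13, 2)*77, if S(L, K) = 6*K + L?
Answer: 1925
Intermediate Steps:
S(L, K) = L + 6*K
S(13, 2)*77 = (13 + 6*2)*77 = (13 + 12)*77 = 25*77 = 1925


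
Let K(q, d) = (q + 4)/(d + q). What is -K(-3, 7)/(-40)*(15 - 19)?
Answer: -1/40 ≈ -0.025000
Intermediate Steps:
K(q, d) = (4 + q)/(d + q)
-K(-3, 7)/(-40)*(15 - 19) = -((4 - 3)/(7 - 3))/(-40)*(15 - 19) = -(1/4)*(-1/40)*(-4) = -((¼)*1)*(-1/40)*(-4) = -(¼)*(-1/40)*(-4) = -(-1)*(-4)/160 = -1*1/40 = -1/40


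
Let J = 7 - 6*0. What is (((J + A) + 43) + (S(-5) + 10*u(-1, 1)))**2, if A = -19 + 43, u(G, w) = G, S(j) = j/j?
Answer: 4225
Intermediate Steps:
S(j) = 1
J = 7 (J = 7 + 0 = 7)
A = 24
(((J + A) + 43) + (S(-5) + 10*u(-1, 1)))**2 = (((7 + 24) + 43) + (1 + 10*(-1)))**2 = ((31 + 43) + (1 - 10))**2 = (74 - 9)**2 = 65**2 = 4225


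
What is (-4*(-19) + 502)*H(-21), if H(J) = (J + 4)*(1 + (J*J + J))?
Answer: -4136746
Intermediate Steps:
H(J) = (4 + J)*(1 + J + J**2) (H(J) = (4 + J)*(1 + (J**2 + J)) = (4 + J)*(1 + (J + J**2)) = (4 + J)*(1 + J + J**2))
(-4*(-19) + 502)*H(-21) = (-4*(-19) + 502)*(4 + (-21)**3 + 5*(-21) + 5*(-21)**2) = (76 + 502)*(4 - 9261 - 105 + 5*441) = 578*(4 - 9261 - 105 + 2205) = 578*(-7157) = -4136746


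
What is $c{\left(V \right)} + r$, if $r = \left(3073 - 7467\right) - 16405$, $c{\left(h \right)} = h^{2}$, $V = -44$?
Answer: $-18863$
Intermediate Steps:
$r = -20799$ ($r = -4394 - 16405 = -20799$)
$c{\left(V \right)} + r = \left(-44\right)^{2} - 20799 = 1936 - 20799 = -18863$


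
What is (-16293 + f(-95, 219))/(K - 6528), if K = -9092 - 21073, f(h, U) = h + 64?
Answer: 16324/36693 ≈ 0.44488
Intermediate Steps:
f(h, U) = 64 + h
K = -30165
(-16293 + f(-95, 219))/(K - 6528) = (-16293 + (64 - 95))/(-30165 - 6528) = (-16293 - 31)/(-36693) = -16324*(-1/36693) = 16324/36693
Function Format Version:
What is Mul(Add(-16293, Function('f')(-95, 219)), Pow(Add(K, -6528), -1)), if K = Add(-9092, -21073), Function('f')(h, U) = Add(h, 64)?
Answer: Rational(16324, 36693) ≈ 0.44488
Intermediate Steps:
Function('f')(h, U) = Add(64, h)
K = -30165
Mul(Add(-16293, Function('f')(-95, 219)), Pow(Add(K, -6528), -1)) = Mul(Add(-16293, Add(64, -95)), Pow(Add(-30165, -6528), -1)) = Mul(Add(-16293, -31), Pow(-36693, -1)) = Mul(-16324, Rational(-1, 36693)) = Rational(16324, 36693)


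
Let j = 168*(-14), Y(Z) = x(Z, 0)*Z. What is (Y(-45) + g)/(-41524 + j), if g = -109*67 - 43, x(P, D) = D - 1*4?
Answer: 3583/21938 ≈ 0.16332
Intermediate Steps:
x(P, D) = -4 + D (x(P, D) = D - 4 = -4 + D)
Y(Z) = -4*Z (Y(Z) = (-4 + 0)*Z = -4*Z)
g = -7346 (g = -7303 - 43 = -7346)
j = -2352
(Y(-45) + g)/(-41524 + j) = (-4*(-45) - 7346)/(-41524 - 2352) = (180 - 7346)/(-43876) = -7166*(-1/43876) = 3583/21938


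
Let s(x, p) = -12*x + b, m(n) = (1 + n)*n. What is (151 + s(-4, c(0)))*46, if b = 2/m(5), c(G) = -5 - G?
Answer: 137356/15 ≈ 9157.1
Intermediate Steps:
m(n) = n*(1 + n)
b = 1/15 (b = 2/((5*(1 + 5))) = 2/((5*6)) = 2/30 = 2*(1/30) = 1/15 ≈ 0.066667)
s(x, p) = 1/15 - 12*x (s(x, p) = -12*x + 1/15 = 1/15 - 12*x)
(151 + s(-4, c(0)))*46 = (151 + (1/15 - 12*(-4)))*46 = (151 + (1/15 + 48))*46 = (151 + 721/15)*46 = (2986/15)*46 = 137356/15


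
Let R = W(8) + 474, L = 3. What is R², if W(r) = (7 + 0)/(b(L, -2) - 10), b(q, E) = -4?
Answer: 896809/4 ≈ 2.2420e+5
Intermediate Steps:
W(r) = -½ (W(r) = (7 + 0)/(-4 - 10) = 7/(-14) = 7*(-1/14) = -½)
R = 947/2 (R = -½ + 474 = 947/2 ≈ 473.50)
R² = (947/2)² = 896809/4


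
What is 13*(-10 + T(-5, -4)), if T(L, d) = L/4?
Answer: -585/4 ≈ -146.25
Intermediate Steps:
T(L, d) = L/4 (T(L, d) = L*(1/4) = L/4)
13*(-10 + T(-5, -4)) = 13*(-10 + (1/4)*(-5)) = 13*(-10 - 5/4) = 13*(-45/4) = -585/4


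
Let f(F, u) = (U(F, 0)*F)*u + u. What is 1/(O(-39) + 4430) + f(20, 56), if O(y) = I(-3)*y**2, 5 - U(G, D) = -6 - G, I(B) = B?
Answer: 4625207/133 ≈ 34776.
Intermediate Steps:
U(G, D) = 11 + G (U(G, D) = 5 - (-6 - G) = 5 + (6 + G) = 11 + G)
O(y) = -3*y**2
f(F, u) = u + F*u*(11 + F) (f(F, u) = ((11 + F)*F)*u + u = (F*(11 + F))*u + u = F*u*(11 + F) + u = u + F*u*(11 + F))
1/(O(-39) + 4430) + f(20, 56) = 1/(-3*(-39)**2 + 4430) + 56*(1 + 20*(11 + 20)) = 1/(-3*1521 + 4430) + 56*(1 + 20*31) = 1/(-4563 + 4430) + 56*(1 + 620) = 1/(-133) + 56*621 = -1/133 + 34776 = 4625207/133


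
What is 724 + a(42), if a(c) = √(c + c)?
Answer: 724 + 2*√21 ≈ 733.17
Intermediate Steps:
a(c) = √2*√c (a(c) = √(2*c) = √2*√c)
724 + a(42) = 724 + √2*√42 = 724 + 2*√21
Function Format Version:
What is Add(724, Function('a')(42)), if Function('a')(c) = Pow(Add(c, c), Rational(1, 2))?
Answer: Add(724, Mul(2, Pow(21, Rational(1, 2)))) ≈ 733.17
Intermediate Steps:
Function('a')(c) = Mul(Pow(2, Rational(1, 2)), Pow(c, Rational(1, 2))) (Function('a')(c) = Pow(Mul(2, c), Rational(1, 2)) = Mul(Pow(2, Rational(1, 2)), Pow(c, Rational(1, 2))))
Add(724, Function('a')(42)) = Add(724, Mul(Pow(2, Rational(1, 2)), Pow(42, Rational(1, 2)))) = Add(724, Mul(2, Pow(21, Rational(1, 2))))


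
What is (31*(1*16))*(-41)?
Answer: -20336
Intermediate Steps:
(31*(1*16))*(-41) = (31*16)*(-41) = 496*(-41) = -20336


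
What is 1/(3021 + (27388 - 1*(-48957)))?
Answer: 1/79366 ≈ 1.2600e-5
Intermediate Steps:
1/(3021 + (27388 - 1*(-48957))) = 1/(3021 + (27388 + 48957)) = 1/(3021 + 76345) = 1/79366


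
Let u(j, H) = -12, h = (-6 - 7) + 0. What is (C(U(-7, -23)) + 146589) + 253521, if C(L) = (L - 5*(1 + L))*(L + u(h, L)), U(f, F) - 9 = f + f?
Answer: 399855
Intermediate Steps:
h = -13 (h = -13 + 0 = -13)
U(f, F) = 9 + 2*f (U(f, F) = 9 + (f + f) = 9 + 2*f)
C(L) = (-12 + L)*(-5 - 4*L) (C(L) = (L - 5*(1 + L))*(L - 12) = (L + (-5 - 5*L))*(-12 + L) = (-5 - 4*L)*(-12 + L) = (-12 + L)*(-5 - 4*L))
(C(U(-7, -23)) + 146589) + 253521 = ((60 - 4*(9 + 2*(-7))² + 43*(9 + 2*(-7))) + 146589) + 253521 = ((60 - 4*(9 - 14)² + 43*(9 - 14)) + 146589) + 253521 = ((60 - 4*(-5)² + 43*(-5)) + 146589) + 253521 = ((60 - 4*25 - 215) + 146589) + 253521 = ((60 - 100 - 215) + 146589) + 253521 = (-255 + 146589) + 253521 = 146334 + 253521 = 399855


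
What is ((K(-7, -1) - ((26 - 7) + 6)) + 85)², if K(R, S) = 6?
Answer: 4356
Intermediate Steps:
((K(-7, -1) - ((26 - 7) + 6)) + 85)² = ((6 - ((26 - 7) + 6)) + 85)² = ((6 - (19 + 6)) + 85)² = ((6 - 1*25) + 85)² = ((6 - 25) + 85)² = (-19 + 85)² = 66² = 4356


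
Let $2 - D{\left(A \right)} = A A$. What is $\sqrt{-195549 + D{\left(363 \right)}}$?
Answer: $2 i \sqrt{81829} \approx 572.12 i$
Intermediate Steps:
$D{\left(A \right)} = 2 - A^{2}$ ($D{\left(A \right)} = 2 - A A = 2 - A^{2}$)
$\sqrt{-195549 + D{\left(363 \right)}} = \sqrt{-195549 + \left(2 - 363^{2}\right)} = \sqrt{-195549 + \left(2 - 131769\right)} = \sqrt{-195549 - 131767} = \sqrt{-327316} = 2 i \sqrt{81829}$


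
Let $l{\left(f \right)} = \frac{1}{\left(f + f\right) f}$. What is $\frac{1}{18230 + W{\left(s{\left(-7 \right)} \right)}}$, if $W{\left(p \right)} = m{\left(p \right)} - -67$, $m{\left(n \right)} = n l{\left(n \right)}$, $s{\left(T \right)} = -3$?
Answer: $\frac{6}{109781} \approx 5.4654 \cdot 10^{-5}$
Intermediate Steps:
$l{\left(f \right)} = \frac{1}{2 f^{2}}$ ($l{\left(f \right)} = \frac{1}{2 f f} = \frac{\frac{1}{2} \frac{1}{f}}{f} = \frac{1}{2 f^{2}}$)
$m{\left(n \right)} = \frac{1}{2 n}$ ($m{\left(n \right)} = n \frac{1}{2 n^{2}} = \frac{1}{2 n}$)
$W{\left(p \right)} = 67 + \frac{1}{2 p}$ ($W{\left(p \right)} = \frac{1}{2 p} - -67 = \frac{1}{2 p} + 67 = 67 + \frac{1}{2 p}$)
$\frac{1}{18230 + W{\left(s{\left(-7 \right)} \right)}} = \frac{1}{18230 + \left(67 + \frac{1}{2 \left(-3\right)}\right)} = \frac{1}{18230 + \left(67 + \frac{1}{2} \left(- \frac{1}{3}\right)\right)} = \frac{1}{18230 + \left(67 - \frac{1}{6}\right)} = \frac{1}{18230 + \frac{401}{6}} = \frac{1}{\frac{109781}{6}} = \frac{6}{109781}$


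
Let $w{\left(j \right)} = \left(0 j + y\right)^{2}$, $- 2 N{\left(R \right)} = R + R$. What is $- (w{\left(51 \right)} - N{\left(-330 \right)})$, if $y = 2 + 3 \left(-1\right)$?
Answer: $329$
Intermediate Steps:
$N{\left(R \right)} = - R$ ($N{\left(R \right)} = - \frac{R + R}{2} = - \frac{2 R}{2} = - R$)
$y = -1$ ($y = 2 - 3 = -1$)
$w{\left(j \right)} = 1$ ($w{\left(j \right)} = \left(0 j - 1\right)^{2} = \left(0 - 1\right)^{2} = \left(-1\right)^{2} = 1$)
$- (w{\left(51 \right)} - N{\left(-330 \right)}) = - (1 - \left(-1\right) \left(-330\right)) = - (1 - 330) = \left(-1\right) \left(-329\right) = 329$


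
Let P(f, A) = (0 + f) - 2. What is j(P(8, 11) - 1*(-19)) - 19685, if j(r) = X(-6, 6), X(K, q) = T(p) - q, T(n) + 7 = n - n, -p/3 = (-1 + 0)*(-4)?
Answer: -19698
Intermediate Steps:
p = -12 (p = -3*(-1 + 0)*(-4) = -(-3)*(-4) = -3*4 = -12)
T(n) = -7 (T(n) = -7 + (n - n) = -7 + 0 = -7)
P(f, A) = -2 + f (P(f, A) = f - 2 = -2 + f)
X(K, q) = -7 - q
j(r) = -13 (j(r) = -7 - 1*6 = -7 - 6 = -13)
j(P(8, 11) - 1*(-19)) - 19685 = -13 - 19685 = -19698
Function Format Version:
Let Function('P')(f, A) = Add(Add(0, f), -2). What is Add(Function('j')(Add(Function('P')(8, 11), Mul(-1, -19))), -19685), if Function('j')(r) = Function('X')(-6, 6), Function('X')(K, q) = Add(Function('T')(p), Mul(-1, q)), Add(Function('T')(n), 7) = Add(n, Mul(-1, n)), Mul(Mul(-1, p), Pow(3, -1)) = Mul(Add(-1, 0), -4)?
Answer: -19698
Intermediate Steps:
p = -12 (p = Mul(-3, Mul(Add(-1, 0), -4)) = Mul(-3, Mul(-1, -4)) = Mul(-3, 4) = -12)
Function('T')(n) = -7 (Function('T')(n) = Add(-7, Add(n, Mul(-1, n))) = Add(-7, 0) = -7)
Function('P')(f, A) = Add(-2, f) (Function('P')(f, A) = Add(f, -2) = Add(-2, f))
Function('X')(K, q) = Add(-7, Mul(-1, q))
Function('j')(r) = -13 (Function('j')(r) = Add(-7, Mul(-1, 6)) = Add(-7, -6) = -13)
Add(Function('j')(Add(Function('P')(8, 11), Mul(-1, -19))), -19685) = Add(-13, -19685) = -19698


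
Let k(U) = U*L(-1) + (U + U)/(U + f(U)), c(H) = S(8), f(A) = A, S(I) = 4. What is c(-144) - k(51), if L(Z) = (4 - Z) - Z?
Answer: -303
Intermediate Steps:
c(H) = 4
L(Z) = 4 - 2*Z
k(U) = 1 + 6*U (k(U) = U*(4 - 2*(-1)) + (U + U)/(U + U) = U*(4 + 2) + (2*U)/((2*U)) = U*6 + (2*U)*(1/(2*U)) = 6*U + 1 = 1 + 6*U)
c(-144) - k(51) = 4 - (1 + 6*51) = 4 - (1 + 306) = 4 - 1*307 = 4 - 307 = -303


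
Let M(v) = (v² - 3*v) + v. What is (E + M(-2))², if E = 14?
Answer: 484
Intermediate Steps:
M(v) = v² - 2*v
(E + M(-2))² = (14 - 2*(-2 - 2))² = (14 - 2*(-4))² = (14 + 8)² = 22² = 484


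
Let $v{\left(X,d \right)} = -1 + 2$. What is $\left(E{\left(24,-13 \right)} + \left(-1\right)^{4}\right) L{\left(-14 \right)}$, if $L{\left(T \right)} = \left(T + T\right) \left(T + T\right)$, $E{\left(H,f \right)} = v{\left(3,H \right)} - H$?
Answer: $-17248$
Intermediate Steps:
$v{\left(X,d \right)} = 1$
$E{\left(H,f \right)} = 1 - H$
$L{\left(T \right)} = 4 T^{2}$ ($L{\left(T \right)} = 2 T 2 T = 4 T^{2}$)
$\left(E{\left(24,-13 \right)} + \left(-1\right)^{4}\right) L{\left(-14 \right)} = \left(\left(1 - 24\right) + \left(-1\right)^{4}\right) 4 \left(-14\right)^{2} = \left(\left(1 - 24\right) + 1\right) 4 \cdot 196 = \left(-23 + 1\right) 784 = \left(-22\right) 784 = -17248$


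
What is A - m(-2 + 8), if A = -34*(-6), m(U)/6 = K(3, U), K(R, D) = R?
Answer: 186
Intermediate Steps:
m(U) = 18 (m(U) = 6*3 = 18)
A = 204
A - m(-2 + 8) = 204 - 1*18 = 204 - 18 = 186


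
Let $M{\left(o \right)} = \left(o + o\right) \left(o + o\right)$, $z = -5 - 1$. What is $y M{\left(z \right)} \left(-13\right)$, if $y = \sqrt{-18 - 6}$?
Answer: $- 3744 i \sqrt{6} \approx - 9170.9 i$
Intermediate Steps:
$y = 2 i \sqrt{6}$ ($y = \sqrt{-24} = 2 i \sqrt{6} \approx 4.899 i$)
$z = -6$ ($z = -5 - 1 = -6$)
$M{\left(o \right)} = 4 o^{2}$ ($M{\left(o \right)} = 2 o 2 o = 4 o^{2}$)
$y M{\left(z \right)} \left(-13\right) = 2 i \sqrt{6} \cdot 4 \left(-6\right)^{2} \left(-13\right) = 2 i \sqrt{6} \cdot 4 \cdot 36 \left(-13\right) = 2 i \sqrt{6} \cdot 144 \left(-13\right) = 288 i \sqrt{6} \left(-13\right) = - 3744 i \sqrt{6}$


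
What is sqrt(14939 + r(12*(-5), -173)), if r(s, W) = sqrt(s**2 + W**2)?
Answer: sqrt(14939 + sqrt(33529)) ≈ 122.97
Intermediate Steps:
r(s, W) = sqrt(W**2 + s**2)
sqrt(14939 + r(12*(-5), -173)) = sqrt(14939 + sqrt((-173)**2 + (12*(-5))**2)) = sqrt(14939 + sqrt(29929 + (-60)**2)) = sqrt(14939 + sqrt(29929 + 3600)) = sqrt(14939 + sqrt(33529))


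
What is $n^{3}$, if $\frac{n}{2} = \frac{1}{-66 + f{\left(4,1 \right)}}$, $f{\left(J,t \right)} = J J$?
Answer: $- \frac{1}{15625} \approx -6.4 \cdot 10^{-5}$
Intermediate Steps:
$f{\left(J,t \right)} = J^{2}$
$n = - \frac{1}{25}$ ($n = \frac{2}{-66 + 4^{2}} = \frac{2}{-66 + 16} = \frac{2}{-50} = 2 \left(- \frac{1}{50}\right) = - \frac{1}{25} \approx -0.04$)
$n^{3} = \left(- \frac{1}{25}\right)^{3} = - \frac{1}{15625}$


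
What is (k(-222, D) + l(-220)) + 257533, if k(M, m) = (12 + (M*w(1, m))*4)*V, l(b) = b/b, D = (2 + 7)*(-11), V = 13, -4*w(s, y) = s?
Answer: 260576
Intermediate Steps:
w(s, y) = -s/4
D = -99 (D = 9*(-11) = -99)
l(b) = 1
k(M, m) = 156 - 13*M (k(M, m) = (12 + (M*(-¼*1))*4)*13 = (12 + (M*(-¼))*4)*13 = (12 - M/4*4)*13 = (12 - M)*13 = 156 - 13*M)
(k(-222, D) + l(-220)) + 257533 = ((156 - 13*(-222)) + 1) + 257533 = ((156 + 2886) + 1) + 257533 = (3042 + 1) + 257533 = 3043 + 257533 = 260576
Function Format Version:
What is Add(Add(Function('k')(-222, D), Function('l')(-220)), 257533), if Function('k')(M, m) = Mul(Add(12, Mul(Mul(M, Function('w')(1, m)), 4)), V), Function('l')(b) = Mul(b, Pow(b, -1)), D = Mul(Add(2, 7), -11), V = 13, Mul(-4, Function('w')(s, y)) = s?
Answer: 260576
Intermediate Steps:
Function('w')(s, y) = Mul(Rational(-1, 4), s)
D = -99 (D = Mul(9, -11) = -99)
Function('l')(b) = 1
Function('k')(M, m) = Add(156, Mul(-13, M)) (Function('k')(M, m) = Mul(Add(12, Mul(Mul(M, Mul(Rational(-1, 4), 1)), 4)), 13) = Mul(Add(12, Mul(Mul(M, Rational(-1, 4)), 4)), 13) = Mul(Add(12, Mul(Mul(Rational(-1, 4), M), 4)), 13) = Mul(Add(12, Mul(-1, M)), 13) = Add(156, Mul(-13, M)))
Add(Add(Function('k')(-222, D), Function('l')(-220)), 257533) = Add(Add(Add(156, Mul(-13, -222)), 1), 257533) = Add(Add(Add(156, 2886), 1), 257533) = Add(Add(3042, 1), 257533) = Add(3043, 257533) = 260576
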